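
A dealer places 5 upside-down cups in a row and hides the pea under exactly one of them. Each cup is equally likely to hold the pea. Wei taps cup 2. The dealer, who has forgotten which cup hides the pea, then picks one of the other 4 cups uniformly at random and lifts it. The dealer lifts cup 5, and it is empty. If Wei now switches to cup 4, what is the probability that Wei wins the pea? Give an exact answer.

1/4

Because the dealer chose which cup to lift without knowing where the pea is, the choice is independent of the prize location. Learning that cup 5 does not hold the pea simply rules out that one location and leaves the remaining 4 cups still equally likely by symmetry.
So P(the pea under cup 4) = 1/4.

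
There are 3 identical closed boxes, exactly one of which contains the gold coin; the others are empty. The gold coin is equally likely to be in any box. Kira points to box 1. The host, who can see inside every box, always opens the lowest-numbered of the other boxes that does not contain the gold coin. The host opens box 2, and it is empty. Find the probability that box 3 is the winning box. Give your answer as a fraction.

1/2

Condition on the true location of the gold coin.
If it is in either of boxes 1 and 3 (prior 1/3 each): box 2 is the lowest-numbered option available, probability 1; weight (1/3)·1 = 1/3 each.
If it is in box 2 (prior 1/3): the host opened box 2, so this case is ruled out; weight (1/3)·0 = 0.
The weights sum to 2/3.
So P(the gold coin in box 3 | the host opened box 2) = (1/3) / (2/3) = 1/2.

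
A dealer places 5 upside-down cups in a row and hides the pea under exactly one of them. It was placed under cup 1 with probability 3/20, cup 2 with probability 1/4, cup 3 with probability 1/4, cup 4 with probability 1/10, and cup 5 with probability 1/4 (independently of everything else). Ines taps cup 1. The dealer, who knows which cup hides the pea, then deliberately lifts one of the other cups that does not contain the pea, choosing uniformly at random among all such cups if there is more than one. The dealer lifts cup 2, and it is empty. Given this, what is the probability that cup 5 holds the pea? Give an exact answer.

20/57

Consider each possible location of the pea in turn.
If it is under cup 1 (prior 3/20): the dealer has 4 equally likely choices, so probability 1/4; weight (3/20)·(1/4) = 3/80.
If it is under cup 2 (prior 1/4): the dealer opened cup 2, so this case is ruled out; weight (1/4)·0 = 0.
If it is under either of cups 3 and 5 (prior 1/4 each): the dealer has 3 equally likely choices, so probability 1/3; weight (1/4)·(1/3) = 1/12 each.
If it is under cup 4 (prior 1/10): the dealer has 3 equally likely choices, so probability 1/3; weight (1/10)·(1/3) = 1/30.
The weights sum to 19/80.
So P(the pea under cup 5 | the dealer opened cup 2) = (1/12) / (19/80) = 20/57.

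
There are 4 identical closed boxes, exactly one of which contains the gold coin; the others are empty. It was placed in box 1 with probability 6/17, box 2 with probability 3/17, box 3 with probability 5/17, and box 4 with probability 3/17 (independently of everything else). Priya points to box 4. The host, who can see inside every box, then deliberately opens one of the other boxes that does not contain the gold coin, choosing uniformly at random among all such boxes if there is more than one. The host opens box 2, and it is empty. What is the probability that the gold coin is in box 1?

Consider each possible location of the gold coin in turn.
If it is in box 1 (prior 6/17): the host has 2 equally likely choices, so probability 1/2; weight (6/17)·(1/2) = 3/17.
If it is in box 2 (prior 3/17): the host opened box 2, so this case is ruled out; weight (3/17)·0 = 0.
If it is in box 3 (prior 5/17): the host has 2 equally likely choices, so probability 1/2; weight (5/17)·(1/2) = 5/34.
If it is in box 4 (prior 3/17): the host has 3 equally likely choices, so probability 1/3; weight (3/17)·(1/3) = 1/17.
The weights sum to 13/34.
So P(the gold coin in box 1 | the host opened box 2) = (3/17) / (13/34) = 6/13.

6/13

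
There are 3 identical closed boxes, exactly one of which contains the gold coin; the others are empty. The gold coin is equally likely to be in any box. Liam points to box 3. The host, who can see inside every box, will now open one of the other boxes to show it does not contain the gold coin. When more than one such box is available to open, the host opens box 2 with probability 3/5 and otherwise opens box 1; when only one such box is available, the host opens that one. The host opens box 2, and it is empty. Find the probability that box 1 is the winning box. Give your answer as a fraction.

5/8

Consider each possible location of the gold coin in turn.
If it is in box 1 (prior 1/3): only box 2 is available, probability 1; weight (1/3)·1 = 1/3.
If it is in box 2 (prior 1/3): the host opened box 2, so this case is ruled out; weight (1/3)·0 = 0.
If it is in box 3 (prior 1/3): box 2 is available, opened with probability 3/5; weight (1/3)·(3/5) = 1/5.
The weights sum to 8/15.
So P(the gold coin in box 1 | the host opened box 2) = (1/3) / (8/15) = 5/8.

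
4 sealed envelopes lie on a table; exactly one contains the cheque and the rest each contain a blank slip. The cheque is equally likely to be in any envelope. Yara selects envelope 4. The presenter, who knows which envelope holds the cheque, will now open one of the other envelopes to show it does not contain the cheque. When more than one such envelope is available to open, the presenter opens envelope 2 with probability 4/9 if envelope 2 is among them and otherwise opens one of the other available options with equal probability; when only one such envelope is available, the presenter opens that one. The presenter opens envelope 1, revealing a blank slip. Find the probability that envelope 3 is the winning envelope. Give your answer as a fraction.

Condition on the true location of the cheque.
If it is in envelope 1 (prior 1/4): the presenter opened envelope 1, so this case is ruled out; weight (1/4)·0 = 0.
If it is in envelope 2 (prior 1/4): envelope 2 holds the prize so is unavailable; the presenter chooses uniformly among the 2 others, probability 1/2; weight (1/4)·(1/2) = 1/8.
If it is in envelope 3 (prior 1/4): envelope 2 is available but not opened, probability 5/9; weight (1/4)·(5/9) = 5/36.
If it is in envelope 4 (prior 1/4): envelope 2 is available but not opened; envelope 1 gets probability (1 − 4/9)/2 = 5/18; weight (1/4)·(5/18) = 5/72.
The weights sum to 1/3.
So P(the cheque in envelope 3 | the presenter opened envelope 1) = (5/36) / (1/3) = 5/12.

5/12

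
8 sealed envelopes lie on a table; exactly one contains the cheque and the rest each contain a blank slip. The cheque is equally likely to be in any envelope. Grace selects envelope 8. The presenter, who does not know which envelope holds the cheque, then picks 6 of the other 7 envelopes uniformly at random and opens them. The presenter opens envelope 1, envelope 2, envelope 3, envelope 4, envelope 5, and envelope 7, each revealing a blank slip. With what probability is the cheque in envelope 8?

1/2

Apply Bayes' rule, conditioning on where the cheque actually is.
If it is in any of envelopes 1, 2, 3, 4, 5, and 7 (prior 1/8 each): that envelope was opened and seen not to hold the prize — ruled out; weight (1/8)·0 = 0 each.
If it is in either of envelopes 6 and 8 (prior 1/8 each): the presenter picks exactly this set with probability 1/7 regardless, and none is the prize; weight (1/8)·(1/7) = 1/56 each.
The weights sum to 1/28.
So P(the cheque in envelope 8 | the presenter opened envelope 1, envelope 2, envelope 3, envelope 4, envelope 5, and envelope 7) = (1/56) / (1/28) = 1/2.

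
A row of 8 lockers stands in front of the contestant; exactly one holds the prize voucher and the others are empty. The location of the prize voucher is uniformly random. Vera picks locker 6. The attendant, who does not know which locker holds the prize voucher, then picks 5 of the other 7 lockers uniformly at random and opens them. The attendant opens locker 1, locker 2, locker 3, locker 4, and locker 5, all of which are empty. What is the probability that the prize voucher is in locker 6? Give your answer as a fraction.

Because the attendant chose which lockers to open without knowing where the prize voucher is, the choice is independent of the prize location. Learning that none of the 5 opened lockers holds the prize voucher simply rules out those 5 locations and leaves the remaining 3 lockers still equally likely by symmetry.
So P(the prize voucher in locker 6) = 1/3.

1/3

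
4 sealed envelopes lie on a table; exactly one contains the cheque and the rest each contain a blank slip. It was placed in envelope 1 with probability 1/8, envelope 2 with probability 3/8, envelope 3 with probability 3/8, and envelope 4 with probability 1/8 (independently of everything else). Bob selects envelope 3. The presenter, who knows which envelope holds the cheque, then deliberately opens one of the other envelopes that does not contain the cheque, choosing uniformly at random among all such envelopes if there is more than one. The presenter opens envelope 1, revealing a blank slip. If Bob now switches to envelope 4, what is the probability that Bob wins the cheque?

1/6

Apply Bayes' rule, conditioning on where the cheque actually is.
If it is in envelope 1 (prior 1/8): the presenter opened envelope 1, so this case is ruled out; weight (1/8)·0 = 0.
If it is in envelope 2 (prior 3/8): the presenter has 2 equally likely choices, so probability 1/2; weight (3/8)·(1/2) = 3/16.
If it is in envelope 3 (prior 3/8): the presenter has 3 equally likely choices, so probability 1/3; weight (3/8)·(1/3) = 1/8.
If it is in envelope 4 (prior 1/8): the presenter has 2 equally likely choices, so probability 1/2; weight (1/8)·(1/2) = 1/16.
The weights sum to 3/8.
So P(the cheque in envelope 4 | the presenter opened envelope 1) = (1/16) / (3/8) = 1/6.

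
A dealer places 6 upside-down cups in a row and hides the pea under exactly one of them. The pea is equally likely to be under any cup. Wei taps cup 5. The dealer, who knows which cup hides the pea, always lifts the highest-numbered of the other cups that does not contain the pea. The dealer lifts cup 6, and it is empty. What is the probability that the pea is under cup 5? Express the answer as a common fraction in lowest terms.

1/5

Condition on the true location of the pea.
If it is under any of cups 1, 2, 3, 4, and 5 (prior 1/6 each): cup 6 is the highest-numbered option available, probability 1; weight (1/6)·1 = 1/6 each.
If it is under cup 6 (prior 1/6): the dealer opened cup 6, so this case is ruled out; weight (1/6)·0 = 0.
The weights sum to 5/6.
So P(the pea under cup 5 | the dealer opened cup 6) = (1/6) / (5/6) = 1/5.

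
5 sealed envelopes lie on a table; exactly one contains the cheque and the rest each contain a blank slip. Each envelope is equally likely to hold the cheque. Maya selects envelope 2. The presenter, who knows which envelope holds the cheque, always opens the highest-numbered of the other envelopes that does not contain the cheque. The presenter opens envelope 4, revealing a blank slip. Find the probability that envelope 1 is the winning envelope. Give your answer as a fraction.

Consider each possible location of the cheque in turn.
If it is in any of envelopes 1, 2, and 3 (prior 1/5 each): the presenter would have opened envelope 5 instead, probability 0; weight (1/5)·0 = 0 each.
If it is in envelope 4 (prior 1/5): the presenter opened envelope 4, so this case is ruled out; weight (1/5)·0 = 0.
If it is in envelope 5 (prior 1/5): envelope 4 is the highest-numbered option available, probability 1; weight (1/5)·1 = 1/5.
The weights sum to 1/5.
So P(the cheque in envelope 1 | the presenter opened envelope 4) = 0 / (1/5) = 0.

0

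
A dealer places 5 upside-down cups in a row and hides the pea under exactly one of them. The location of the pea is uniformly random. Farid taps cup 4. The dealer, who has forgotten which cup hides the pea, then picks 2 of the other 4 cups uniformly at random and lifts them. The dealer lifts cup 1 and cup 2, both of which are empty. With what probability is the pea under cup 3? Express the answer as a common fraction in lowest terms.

Consider each possible location of the pea in turn.
If it is under either of cups 1 and 2 (prior 1/5 each): that cup was opened and seen not to hold the prize — ruled out; weight (1/5)·0 = 0 each.
If it is under any of cups 3, 4, and 5 (prior 1/5 each): the dealer picks exactly this set with probability 1/6 regardless, and none is the prize; weight (1/5)·(1/6) = 1/30 each.
The weights sum to 1/10.
So P(the pea under cup 3 | the dealer opened cup 1 and cup 2) = (1/30) / (1/10) = 1/3.

1/3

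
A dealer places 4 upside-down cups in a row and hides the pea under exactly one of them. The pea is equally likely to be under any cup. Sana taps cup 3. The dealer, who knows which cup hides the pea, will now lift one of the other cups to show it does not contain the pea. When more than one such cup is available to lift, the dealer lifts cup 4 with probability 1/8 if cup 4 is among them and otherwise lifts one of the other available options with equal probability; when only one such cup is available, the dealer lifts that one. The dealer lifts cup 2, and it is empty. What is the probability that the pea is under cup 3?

Consider each possible location of the pea in turn.
If it is under cup 1 (prior 1/4): cup 4 is available but not opened, probability 7/8; weight (1/4)·(7/8) = 7/32.
If it is under cup 2 (prior 1/4): the dealer opened cup 2, so this case is ruled out; weight (1/4)·0 = 0.
If it is under cup 3 (prior 1/4): cup 4 is available but not opened; cup 2 gets probability (1 − 1/8)/2 = 7/16; weight (1/4)·(7/16) = 7/64.
If it is under cup 4 (prior 1/4): cup 4 holds the prize so is unavailable; the dealer chooses uniformly among the 2 others, probability 1/2; weight (1/4)·(1/2) = 1/8.
The weights sum to 29/64.
So P(the pea under cup 3 | the dealer opened cup 2) = (7/64) / (29/64) = 7/29.

7/29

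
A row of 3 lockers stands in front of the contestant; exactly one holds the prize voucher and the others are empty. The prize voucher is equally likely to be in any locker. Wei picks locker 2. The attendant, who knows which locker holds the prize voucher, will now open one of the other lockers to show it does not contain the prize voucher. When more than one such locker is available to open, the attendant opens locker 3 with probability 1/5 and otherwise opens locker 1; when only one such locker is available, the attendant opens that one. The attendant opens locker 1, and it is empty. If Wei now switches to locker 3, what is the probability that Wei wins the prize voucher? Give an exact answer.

5/9

Consider each possible location of the prize voucher in turn.
If it is in locker 1 (prior 1/3): the attendant opened locker 1, so this case is ruled out; weight (1/3)·0 = 0.
If it is in locker 2 (prior 1/3): locker 3 is available but not opened, probability 4/5; weight (1/3)·(4/5) = 4/15.
If it is in locker 3 (prior 1/3): only locker 1 is available, probability 1; weight (1/3)·1 = 1/3.
The weights sum to 3/5.
So P(the prize voucher in locker 3 | the attendant opened locker 1) = (1/3) / (3/5) = 5/9.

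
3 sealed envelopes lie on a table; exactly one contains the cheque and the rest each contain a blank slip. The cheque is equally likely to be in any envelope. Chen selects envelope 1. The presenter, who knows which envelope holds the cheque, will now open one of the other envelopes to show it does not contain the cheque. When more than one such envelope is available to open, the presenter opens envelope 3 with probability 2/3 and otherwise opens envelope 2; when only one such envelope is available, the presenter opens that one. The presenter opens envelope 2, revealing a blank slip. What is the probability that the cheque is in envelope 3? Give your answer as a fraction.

Condition on the true location of the cheque.
If it is in envelope 1 (prior 1/3): envelope 3 is available but not opened, probability 1/3; weight (1/3)·(1/3) = 1/9.
If it is in envelope 2 (prior 1/3): the presenter opened envelope 2, so this case is ruled out; weight (1/3)·0 = 0.
If it is in envelope 3 (prior 1/3): only envelope 2 is available, probability 1; weight (1/3)·1 = 1/3.
The weights sum to 4/9.
So P(the cheque in envelope 3 | the presenter opened envelope 2) = (1/3) / (4/9) = 3/4.

3/4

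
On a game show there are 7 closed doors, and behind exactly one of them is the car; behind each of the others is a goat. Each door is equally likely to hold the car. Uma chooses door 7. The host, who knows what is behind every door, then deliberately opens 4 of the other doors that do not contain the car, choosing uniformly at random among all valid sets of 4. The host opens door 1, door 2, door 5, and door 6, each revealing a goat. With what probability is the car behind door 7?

Apply Bayes' rule, conditioning on where the car actually is.
If it is behind any of doors 1, 2, 5, and 6 (prior 1/7 each): that door was opened and seen not to hold the prize — ruled out; weight (1/7)·0 = 0 each.
If it is behind either of doors 3 and 4 (prior 1/7 each): the host has 5 equally likely choices, so probability 1/5; weight (1/7)·(1/5) = 1/35 each.
If it is behind door 7 (prior 1/7): the host has 15 equally likely choices, so probability 1/15; weight (1/7)·(1/15) = 1/105.
The weights sum to 1/15.
So P(the car behind door 7 | the host opened door 1, door 2, door 5, and door 6) = (1/105) / (1/15) = 1/7.

1/7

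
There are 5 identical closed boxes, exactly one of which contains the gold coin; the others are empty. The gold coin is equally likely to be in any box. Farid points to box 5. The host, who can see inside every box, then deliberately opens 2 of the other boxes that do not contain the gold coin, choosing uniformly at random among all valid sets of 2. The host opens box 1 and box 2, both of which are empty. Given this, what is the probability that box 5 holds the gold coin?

Consider each possible location of the gold coin in turn.
If it is in either of boxes 1 and 2 (prior 1/5 each): that box was opened and seen not to hold the prize — ruled out; weight (1/5)·0 = 0 each.
If it is in either of boxes 3 and 4 (prior 1/5 each): the host has 3 equally likely choices, so probability 1/3; weight (1/5)·(1/3) = 1/15 each.
If it is in box 5 (prior 1/5): the host has 6 equally likely choices, so probability 1/6; weight (1/5)·(1/6) = 1/30.
The weights sum to 1/6.
So P(the gold coin in box 5 | the host opened box 1 and box 2) = (1/30) / (1/6) = 1/5.

1/5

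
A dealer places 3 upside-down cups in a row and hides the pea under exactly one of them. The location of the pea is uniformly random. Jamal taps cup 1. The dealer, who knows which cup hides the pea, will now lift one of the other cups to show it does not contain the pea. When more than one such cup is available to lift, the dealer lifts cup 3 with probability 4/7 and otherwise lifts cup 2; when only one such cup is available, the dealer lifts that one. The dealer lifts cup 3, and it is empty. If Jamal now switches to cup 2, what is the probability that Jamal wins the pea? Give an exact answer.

7/11

Condition on the true location of the pea.
If it is under cup 1 (prior 1/3): cup 3 is available, opened with probability 4/7; weight (1/3)·(4/7) = 4/21.
If it is under cup 2 (prior 1/3): only cup 3 is available, probability 1; weight (1/3)·1 = 1/3.
If it is under cup 3 (prior 1/3): the dealer opened cup 3, so this case is ruled out; weight (1/3)·0 = 0.
The weights sum to 11/21.
So P(the pea under cup 2 | the dealer opened cup 3) = (1/3) / (11/21) = 7/11.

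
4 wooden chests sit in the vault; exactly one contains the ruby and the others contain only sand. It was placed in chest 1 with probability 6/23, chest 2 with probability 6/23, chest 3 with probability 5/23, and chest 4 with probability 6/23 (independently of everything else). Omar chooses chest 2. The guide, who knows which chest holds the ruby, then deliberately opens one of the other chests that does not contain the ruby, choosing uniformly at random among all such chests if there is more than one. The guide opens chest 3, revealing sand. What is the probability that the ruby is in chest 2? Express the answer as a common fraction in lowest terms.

Consider each possible location of the ruby in turn.
If it is in either of chests 1 and 4 (prior 6/23 each): the guide has 2 equally likely choices, so probability 1/2; weight (6/23)·(1/2) = 3/23 each.
If it is in chest 2 (prior 6/23): the guide has 3 equally likely choices, so probability 1/3; weight (6/23)·(1/3) = 2/23.
If it is in chest 3 (prior 5/23): the guide opened chest 3, so this case is ruled out; weight (5/23)·0 = 0.
The weights sum to 8/23.
So P(the ruby in chest 2 | the guide opened chest 3) = (2/23) / (8/23) = 1/4.

1/4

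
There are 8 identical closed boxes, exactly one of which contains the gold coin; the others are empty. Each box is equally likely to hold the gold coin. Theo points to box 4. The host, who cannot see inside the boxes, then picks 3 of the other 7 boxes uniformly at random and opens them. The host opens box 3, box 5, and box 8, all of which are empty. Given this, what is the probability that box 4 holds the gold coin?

1/5

Because the host chose which boxes to open without knowing where the gold coin is, the choice is independent of the prize location. Learning that none of the 3 opened boxes holds the gold coin simply rules out those 3 locations and leaves the remaining 5 boxes still equally likely by symmetry.
So P(the gold coin in box 4) = 1/5.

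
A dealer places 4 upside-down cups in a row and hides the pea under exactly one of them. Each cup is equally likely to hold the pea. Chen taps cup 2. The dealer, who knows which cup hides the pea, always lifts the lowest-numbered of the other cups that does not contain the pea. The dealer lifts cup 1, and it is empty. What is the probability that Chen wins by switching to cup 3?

1/3

Apply Bayes' rule, conditioning on where the pea actually is.
If it is under cup 1 (prior 1/4): the dealer opened cup 1, so this case is ruled out; weight (1/4)·0 = 0.
If it is under any of cups 2, 3, and 4 (prior 1/4 each): cup 1 is the lowest-numbered option available, probability 1; weight (1/4)·1 = 1/4 each.
The weights sum to 3/4.
So P(the pea under cup 3 | the dealer opened cup 1) = (1/4) / (3/4) = 1/3.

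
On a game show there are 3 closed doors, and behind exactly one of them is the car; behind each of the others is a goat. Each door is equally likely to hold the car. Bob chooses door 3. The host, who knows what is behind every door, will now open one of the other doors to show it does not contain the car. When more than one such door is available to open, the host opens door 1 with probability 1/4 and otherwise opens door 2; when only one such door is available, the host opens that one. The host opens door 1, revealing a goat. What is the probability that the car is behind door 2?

4/5

Consider each possible location of the car in turn.
If it is behind door 1 (prior 1/3): the host opened door 1, so this case is ruled out; weight (1/3)·0 = 0.
If it is behind door 2 (prior 1/3): only door 1 is available, probability 1; weight (1/3)·1 = 1/3.
If it is behind door 3 (prior 1/3): door 1 is available, opened with probability 1/4; weight (1/3)·(1/4) = 1/12.
The weights sum to 5/12.
So P(the car behind door 2 | the host opened door 1) = (1/3) / (5/12) = 4/5.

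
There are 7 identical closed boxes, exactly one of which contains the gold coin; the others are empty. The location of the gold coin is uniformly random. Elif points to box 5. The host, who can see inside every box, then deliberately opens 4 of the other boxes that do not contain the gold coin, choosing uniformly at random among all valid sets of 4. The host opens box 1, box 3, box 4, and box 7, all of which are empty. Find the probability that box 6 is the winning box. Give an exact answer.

3/7

Consider each possible location of the gold coin in turn.
If it is in any of boxes 1, 3, 4, and 7 (prior 1/7 each): that box was opened and seen not to hold the prize — ruled out; weight (1/7)·0 = 0 each.
If it is in either of boxes 2 and 6 (prior 1/7 each): the host has 5 equally likely choices, so probability 1/5; weight (1/7)·(1/5) = 1/35 each.
If it is in box 5 (prior 1/7): the host has 15 equally likely choices, so probability 1/15; weight (1/7)·(1/15) = 1/105.
The weights sum to 1/15.
So P(the gold coin in box 6 | the host opened box 1, box 3, box 4, and box 7) = (1/35) / (1/15) = 3/7.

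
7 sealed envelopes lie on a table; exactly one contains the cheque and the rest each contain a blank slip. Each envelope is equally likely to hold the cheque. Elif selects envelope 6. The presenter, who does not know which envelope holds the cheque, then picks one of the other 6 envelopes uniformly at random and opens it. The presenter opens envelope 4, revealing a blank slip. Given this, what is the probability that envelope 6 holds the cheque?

Apply Bayes' rule, conditioning on where the cheque actually is.
If it is in any of envelopes 1, 2, 3, 5, 6, and 7 (prior 1/7 each): the presenter picks envelope 4 with probability 1/6 regardless, and it is not the prize; weight (1/7)·(1/6) = 1/42 each.
If it is in envelope 4 (prior 1/7): the presenter opened envelope 4, so this case is ruled out; weight (1/7)·0 = 0.
The weights sum to 1/7.
So P(the cheque in envelope 6 | the presenter opened envelope 4) = (1/42) / (1/7) = 1/6.

1/6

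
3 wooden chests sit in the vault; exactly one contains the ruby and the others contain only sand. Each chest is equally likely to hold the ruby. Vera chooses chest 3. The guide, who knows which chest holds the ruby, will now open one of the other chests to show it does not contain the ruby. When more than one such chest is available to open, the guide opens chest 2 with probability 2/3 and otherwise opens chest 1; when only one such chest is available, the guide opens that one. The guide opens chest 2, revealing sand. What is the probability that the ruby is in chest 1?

Condition on the true location of the ruby.
If it is in chest 1 (prior 1/3): only chest 2 is available, probability 1; weight (1/3)·1 = 1/3.
If it is in chest 2 (prior 1/3): the guide opened chest 2, so this case is ruled out; weight (1/3)·0 = 0.
If it is in chest 3 (prior 1/3): chest 2 is available, opened with probability 2/3; weight (1/3)·(2/3) = 2/9.
The weights sum to 5/9.
So P(the ruby in chest 1 | the guide opened chest 2) = (1/3) / (5/9) = 3/5.

3/5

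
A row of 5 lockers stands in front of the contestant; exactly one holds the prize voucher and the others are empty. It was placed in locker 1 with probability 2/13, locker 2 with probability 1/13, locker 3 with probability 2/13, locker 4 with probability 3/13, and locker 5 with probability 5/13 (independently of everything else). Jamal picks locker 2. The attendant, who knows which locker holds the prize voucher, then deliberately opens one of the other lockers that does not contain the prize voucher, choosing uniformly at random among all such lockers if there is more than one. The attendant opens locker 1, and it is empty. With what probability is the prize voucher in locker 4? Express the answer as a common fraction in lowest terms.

12/43

Consider each possible location of the prize voucher in turn.
If it is in locker 1 (prior 2/13): the attendant opened locker 1, so this case is ruled out; weight (2/13)·0 = 0.
If it is in locker 2 (prior 1/13): the attendant has 4 equally likely choices, so probability 1/4; weight (1/13)·(1/4) = 1/52.
If it is in locker 3 (prior 2/13): the attendant has 3 equally likely choices, so probability 1/3; weight (2/13)·(1/3) = 2/39.
If it is in locker 4 (prior 3/13): the attendant has 3 equally likely choices, so probability 1/3; weight (3/13)·(1/3) = 1/13.
If it is in locker 5 (prior 5/13): the attendant has 3 equally likely choices, so probability 1/3; weight (5/13)·(1/3) = 5/39.
The weights sum to 43/156.
So P(the prize voucher in locker 4 | the attendant opened locker 1) = (1/13) / (43/156) = 12/43.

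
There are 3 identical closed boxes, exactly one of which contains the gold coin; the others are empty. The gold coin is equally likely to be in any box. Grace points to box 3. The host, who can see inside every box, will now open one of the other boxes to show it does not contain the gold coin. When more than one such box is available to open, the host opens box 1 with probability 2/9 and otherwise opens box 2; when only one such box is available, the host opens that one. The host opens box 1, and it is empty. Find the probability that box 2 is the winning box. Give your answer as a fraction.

Consider each possible location of the gold coin in turn.
If it is in box 1 (prior 1/3): the host opened box 1, so this case is ruled out; weight (1/3)·0 = 0.
If it is in box 2 (prior 1/3): only box 1 is available, probability 1; weight (1/3)·1 = 1/3.
If it is in box 3 (prior 1/3): box 1 is available, opened with probability 2/9; weight (1/3)·(2/9) = 2/27.
The weights sum to 11/27.
So P(the gold coin in box 2 | the host opened box 1) = (1/3) / (11/27) = 9/11.

9/11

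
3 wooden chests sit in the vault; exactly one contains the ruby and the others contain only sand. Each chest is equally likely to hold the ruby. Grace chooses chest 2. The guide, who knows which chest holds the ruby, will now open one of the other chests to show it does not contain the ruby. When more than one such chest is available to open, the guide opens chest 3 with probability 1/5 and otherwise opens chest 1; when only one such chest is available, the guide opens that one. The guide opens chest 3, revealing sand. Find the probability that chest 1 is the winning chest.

5/6

Consider each possible location of the ruby in turn.
If it is in chest 1 (prior 1/3): only chest 3 is available, probability 1; weight (1/3)·1 = 1/3.
If it is in chest 2 (prior 1/3): chest 3 is available, opened with probability 1/5; weight (1/3)·(1/5) = 1/15.
If it is in chest 3 (prior 1/3): the guide opened chest 3, so this case is ruled out; weight (1/3)·0 = 0.
The weights sum to 2/5.
So P(the ruby in chest 1 | the guide opened chest 3) = (1/3) / (2/5) = 5/6.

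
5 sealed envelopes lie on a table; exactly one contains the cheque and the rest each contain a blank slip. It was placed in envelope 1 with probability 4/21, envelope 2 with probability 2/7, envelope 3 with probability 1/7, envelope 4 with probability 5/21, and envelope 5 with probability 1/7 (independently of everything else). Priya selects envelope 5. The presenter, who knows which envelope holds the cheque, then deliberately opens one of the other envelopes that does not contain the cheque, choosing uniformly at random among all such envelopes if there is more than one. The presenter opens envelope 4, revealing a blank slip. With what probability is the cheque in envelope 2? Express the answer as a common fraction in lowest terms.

Consider each possible location of the cheque in turn.
If it is in envelope 1 (prior 4/21): the presenter has 3 equally likely choices, so probability 1/3; weight (4/21)·(1/3) = 4/63.
If it is in envelope 2 (prior 2/7): the presenter has 3 equally likely choices, so probability 1/3; weight (2/7)·(1/3) = 2/21.
If it is in envelope 3 (prior 1/7): the presenter has 3 equally likely choices, so probability 1/3; weight (1/7)·(1/3) = 1/21.
If it is in envelope 4 (prior 5/21): the presenter opened envelope 4, so this case is ruled out; weight (5/21)·0 = 0.
If it is in envelope 5 (prior 1/7): the presenter has 4 equally likely choices, so probability 1/4; weight (1/7)·(1/4) = 1/28.
The weights sum to 61/252.
So P(the cheque in envelope 2 | the presenter opened envelope 4) = (2/21) / (61/252) = 24/61.

24/61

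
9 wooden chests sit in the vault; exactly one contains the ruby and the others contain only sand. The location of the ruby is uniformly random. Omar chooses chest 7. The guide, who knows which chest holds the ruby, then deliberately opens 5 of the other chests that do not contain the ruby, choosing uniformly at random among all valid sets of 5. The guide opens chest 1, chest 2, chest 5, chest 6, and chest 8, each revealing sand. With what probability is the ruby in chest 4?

Consider each possible location of the ruby in turn.
If it is in any of chests 1, 2, 5, 6, and 8 (prior 1/9 each): that chest was opened and seen not to hold the prize — ruled out; weight (1/9)·0 = 0 each.
If it is in any of chests 3, 4, and 9 (prior 1/9 each): the guide has 21 equally likely choices, so probability 1/21; weight (1/9)·(1/21) = 1/189 each.
If it is in chest 7 (prior 1/9): the guide has 56 equally likely choices, so probability 1/56; weight (1/9)·(1/56) = 1/504.
The weights sum to 1/56.
So P(the ruby in chest 4 | the guide opened chest 1, chest 2, chest 5, chest 6, and chest 8) = (1/189) / (1/56) = 8/27.

8/27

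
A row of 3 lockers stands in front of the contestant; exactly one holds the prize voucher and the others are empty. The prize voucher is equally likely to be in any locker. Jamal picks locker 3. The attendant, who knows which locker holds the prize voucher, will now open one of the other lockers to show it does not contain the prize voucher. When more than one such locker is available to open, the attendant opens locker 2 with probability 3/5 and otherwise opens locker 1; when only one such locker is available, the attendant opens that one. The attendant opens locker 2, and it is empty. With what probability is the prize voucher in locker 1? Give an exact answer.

Condition on the true location of the prize voucher.
If it is in locker 1 (prior 1/3): only locker 2 is available, probability 1; weight (1/3)·1 = 1/3.
If it is in locker 2 (prior 1/3): the attendant opened locker 2, so this case is ruled out; weight (1/3)·0 = 0.
If it is in locker 3 (prior 1/3): locker 2 is available, opened with probability 3/5; weight (1/3)·(3/5) = 1/5.
The weights sum to 8/15.
So P(the prize voucher in locker 1 | the attendant opened locker 2) = (1/3) / (8/15) = 5/8.

5/8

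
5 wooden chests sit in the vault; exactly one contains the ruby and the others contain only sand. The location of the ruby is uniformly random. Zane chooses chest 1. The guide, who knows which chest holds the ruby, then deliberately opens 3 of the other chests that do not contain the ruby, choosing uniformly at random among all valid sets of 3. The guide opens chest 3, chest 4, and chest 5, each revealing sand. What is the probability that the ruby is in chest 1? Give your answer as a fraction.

1/5

Apply Bayes' rule, conditioning on where the ruby actually is.
If it is in chest 1 (prior 1/5): the guide has 4 equally likely choices, so probability 1/4; weight (1/5)·(1/4) = 1/20.
If it is in chest 2 (prior 1/5): the guide has no choice, probability 1; weight (1/5)·1 = 1/5.
If it is in any of chests 3, 4, and 5 (prior 1/5 each): that chest was opened and seen not to hold the prize — ruled out; weight (1/5)·0 = 0 each.
The weights sum to 1/4.
So P(the ruby in chest 1 | the guide opened chest 3, chest 4, and chest 5) = (1/20) / (1/4) = 1/5.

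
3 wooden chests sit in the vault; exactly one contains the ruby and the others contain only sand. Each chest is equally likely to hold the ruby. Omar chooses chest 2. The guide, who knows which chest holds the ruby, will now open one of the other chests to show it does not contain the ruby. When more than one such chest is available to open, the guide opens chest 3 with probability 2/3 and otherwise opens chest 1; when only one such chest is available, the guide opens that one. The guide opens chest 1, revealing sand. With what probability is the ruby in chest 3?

Condition on the true location of the ruby.
If it is in chest 1 (prior 1/3): the guide opened chest 1, so this case is ruled out; weight (1/3)·0 = 0.
If it is in chest 2 (prior 1/3): chest 3 is available but not opened, probability 1/3; weight (1/3)·(1/3) = 1/9.
If it is in chest 3 (prior 1/3): only chest 1 is available, probability 1; weight (1/3)·1 = 1/3.
The weights sum to 4/9.
So P(the ruby in chest 3 | the guide opened chest 1) = (1/3) / (4/9) = 3/4.

3/4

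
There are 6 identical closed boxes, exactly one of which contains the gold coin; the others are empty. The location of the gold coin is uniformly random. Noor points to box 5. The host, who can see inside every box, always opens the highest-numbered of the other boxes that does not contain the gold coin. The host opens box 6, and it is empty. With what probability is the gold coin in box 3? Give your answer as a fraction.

Consider each possible location of the gold coin in turn.
If it is in any of boxes 1, 2, 3, 4, and 5 (prior 1/6 each): box 6 is the highest-numbered option available, probability 1; weight (1/6)·1 = 1/6 each.
If it is in box 6 (prior 1/6): the host opened box 6, so this case is ruled out; weight (1/6)·0 = 0.
The weights sum to 5/6.
So P(the gold coin in box 3 | the host opened box 6) = (1/6) / (5/6) = 1/5.

1/5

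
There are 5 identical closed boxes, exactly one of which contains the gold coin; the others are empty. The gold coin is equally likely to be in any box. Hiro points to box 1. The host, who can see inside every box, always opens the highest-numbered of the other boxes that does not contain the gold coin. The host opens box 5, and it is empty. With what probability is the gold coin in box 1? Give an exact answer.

1/4

Consider each possible location of the gold coin in turn.
If it is in any of boxes 1, 2, 3, and 4 (prior 1/5 each): box 5 is the highest-numbered option available, probability 1; weight (1/5)·1 = 1/5 each.
If it is in box 5 (prior 1/5): the host opened box 5, so this case is ruled out; weight (1/5)·0 = 0.
The weights sum to 4/5.
So P(the gold coin in box 1 | the host opened box 5) = (1/5) / (4/5) = 1/4.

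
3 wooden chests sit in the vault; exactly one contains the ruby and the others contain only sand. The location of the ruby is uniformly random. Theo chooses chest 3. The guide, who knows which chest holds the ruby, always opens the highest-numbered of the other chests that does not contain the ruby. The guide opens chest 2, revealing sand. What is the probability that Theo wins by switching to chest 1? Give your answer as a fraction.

1/2

Apply Bayes' rule, conditioning on where the ruby actually is.
If it is in either of chests 1 and 3 (prior 1/3 each): chest 2 is the highest-numbered option available, probability 1; weight (1/3)·1 = 1/3 each.
If it is in chest 2 (prior 1/3): the guide opened chest 2, so this case is ruled out; weight (1/3)·0 = 0.
The weights sum to 2/3.
So P(the ruby in chest 1 | the guide opened chest 2) = (1/3) / (2/3) = 1/2.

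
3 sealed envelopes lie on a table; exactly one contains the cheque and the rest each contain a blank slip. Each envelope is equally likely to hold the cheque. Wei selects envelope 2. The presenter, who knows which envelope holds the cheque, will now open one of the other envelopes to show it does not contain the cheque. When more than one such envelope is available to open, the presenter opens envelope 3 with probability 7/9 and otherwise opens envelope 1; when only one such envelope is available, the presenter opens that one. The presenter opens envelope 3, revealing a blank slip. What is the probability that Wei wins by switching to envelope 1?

9/16

Consider each possible location of the cheque in turn.
If it is in envelope 1 (prior 1/3): only envelope 3 is available, probability 1; weight (1/3)·1 = 1/3.
If it is in envelope 2 (prior 1/3): envelope 3 is available, opened with probability 7/9; weight (1/3)·(7/9) = 7/27.
If it is in envelope 3 (prior 1/3): the presenter opened envelope 3, so this case is ruled out; weight (1/3)·0 = 0.
The weights sum to 16/27.
So P(the cheque in envelope 1 | the presenter opened envelope 3) = (1/3) / (16/27) = 9/16.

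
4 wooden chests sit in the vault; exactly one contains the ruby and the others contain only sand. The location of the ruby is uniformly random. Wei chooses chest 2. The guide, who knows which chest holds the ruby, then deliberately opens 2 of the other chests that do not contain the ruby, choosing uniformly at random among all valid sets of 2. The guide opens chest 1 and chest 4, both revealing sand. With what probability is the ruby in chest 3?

3/4

Apply Bayes' rule, conditioning on where the ruby actually is.
If it is in either of chests 1 and 4 (prior 1/4 each): that chest was opened and seen not to hold the prize — ruled out; weight (1/4)·0 = 0 each.
If it is in chest 2 (prior 1/4): the guide has 3 equally likely choices, so probability 1/3; weight (1/4)·(1/3) = 1/12.
If it is in chest 3 (prior 1/4): the guide has no choice, probability 1; weight (1/4)·1 = 1/4.
The weights sum to 1/3.
So P(the ruby in chest 3 | the guide opened chest 1 and chest 4) = (1/4) / (1/3) = 3/4.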